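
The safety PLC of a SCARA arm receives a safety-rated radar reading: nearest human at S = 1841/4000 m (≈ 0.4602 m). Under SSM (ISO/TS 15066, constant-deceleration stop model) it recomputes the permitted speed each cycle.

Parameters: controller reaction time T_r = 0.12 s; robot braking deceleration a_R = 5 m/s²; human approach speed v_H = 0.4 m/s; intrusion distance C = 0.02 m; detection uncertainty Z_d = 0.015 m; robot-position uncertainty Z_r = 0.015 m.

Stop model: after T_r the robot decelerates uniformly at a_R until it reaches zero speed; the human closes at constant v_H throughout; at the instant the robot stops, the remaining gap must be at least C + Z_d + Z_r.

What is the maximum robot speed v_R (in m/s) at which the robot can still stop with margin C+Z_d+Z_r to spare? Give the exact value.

v_R_max = 23/20 m/s = 1.1500 m/s

at the boundary: (1/10)·v² + (1/5)·v + (-1449/4000) = 0
  disc = (1/5)² − 4·(1/10)·(-1449/4000) = 1849/10000 ; √disc = 43/100
  v_R = (−(1/5) + 43/100) / (2·(1/10)) = 23/20 m/s
check:
T_s = v_R/a_R = (23/20)/5 = 0.2300 s
reaction-phase robot travel = 1.1500·0.1200 = 0.1380 m
robot covers 1.1500·0.2300 − ½·5.0000·0.2300² = 0.1323 m while stopping
human over T_r+T_s: 0.4000·(0.1200+0.2300) = 0.1400 m
margins: 0.0200+0.0150+0.0150 = 0.0500 m
sum ≈ 0.1380+0.1323+0.1400+0.0500 ≈ 0.4602 m = S ✓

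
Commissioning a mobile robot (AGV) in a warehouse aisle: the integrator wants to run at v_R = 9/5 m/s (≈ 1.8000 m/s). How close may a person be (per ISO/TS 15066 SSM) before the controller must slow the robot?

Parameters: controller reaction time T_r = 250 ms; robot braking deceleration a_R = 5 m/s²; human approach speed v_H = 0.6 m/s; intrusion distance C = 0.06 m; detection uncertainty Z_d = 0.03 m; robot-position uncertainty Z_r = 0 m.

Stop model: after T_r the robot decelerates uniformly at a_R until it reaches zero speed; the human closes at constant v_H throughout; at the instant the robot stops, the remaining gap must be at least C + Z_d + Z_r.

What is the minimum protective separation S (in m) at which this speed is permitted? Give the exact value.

braking lasts T_s = (9/5)/5 = 0.3600 s
reaction-phase robot travel = 1.8000·0.2500 = 0.4500 m
robot under decel: 1.8000²/(2·5.0000) = 0.3240 m
human over T_r+T_s: 0.6000·(0.2500+0.3600) = 0.3660 m
residual clearance needed = 0.0600+0.0300+0.0000 = 0.0900 m
S_min ≈ 0.4500+0.3240+0.3660+0.0900  ⇒  S_min = 123/100 m

S_min = 123/100 m = 1.2300 m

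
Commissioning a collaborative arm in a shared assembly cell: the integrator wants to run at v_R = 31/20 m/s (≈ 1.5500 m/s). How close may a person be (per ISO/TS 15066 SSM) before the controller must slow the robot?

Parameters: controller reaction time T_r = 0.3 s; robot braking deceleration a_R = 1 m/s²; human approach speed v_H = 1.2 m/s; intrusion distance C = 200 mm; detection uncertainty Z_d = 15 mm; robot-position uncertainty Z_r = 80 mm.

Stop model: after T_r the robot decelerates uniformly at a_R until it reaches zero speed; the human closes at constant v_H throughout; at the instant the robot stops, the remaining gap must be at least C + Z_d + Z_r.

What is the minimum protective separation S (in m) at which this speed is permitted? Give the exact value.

S_min = 669/160 m = 4.1813 m

braking lasts T_s = (31/20)/1 = 1.5500 s
robot covers v_R·T_r = 1.5500·0.3000 = 0.4650 m before braking
robot covers 1.5500·1.5500 − ½·1.0000·1.5500² = 1.2012 m while stopping
human closes 1.2000·1.8500 = 2.2200 m
margins: 0.2000+0.0150+0.0800 = 0.2950 m
S_min ≈ 0.4650+1.2012+2.2200+0.2950  ⇒  S_min = 669/160 m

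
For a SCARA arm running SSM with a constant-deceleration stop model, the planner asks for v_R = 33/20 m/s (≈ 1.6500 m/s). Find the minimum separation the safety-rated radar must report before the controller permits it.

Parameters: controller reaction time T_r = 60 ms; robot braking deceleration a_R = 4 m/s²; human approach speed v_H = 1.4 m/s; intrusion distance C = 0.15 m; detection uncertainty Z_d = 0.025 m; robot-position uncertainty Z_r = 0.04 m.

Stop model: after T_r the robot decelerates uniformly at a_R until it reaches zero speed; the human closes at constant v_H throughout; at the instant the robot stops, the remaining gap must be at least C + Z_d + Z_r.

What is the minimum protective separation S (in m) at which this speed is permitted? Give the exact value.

S_min = 21053/16000 m = 1.3158 m

stop time T_s = (33/20)/4 = 0.4125 s
robot covers v_R·T_r = 1.6500·0.0600 = 0.0990 m before braking
braking distance = 1.6500²/(2·4.0000) = 0.3403 m
human closes 1.4000·0.4725 = 0.6615 m
C+Z_d+Z_r = 0.1500+0.0250+0.0400 = 0.2150 m
S_min ≈ 0.0990+0.3403+0.6615+0.2150  ⇒  S_min = 21053/16000 m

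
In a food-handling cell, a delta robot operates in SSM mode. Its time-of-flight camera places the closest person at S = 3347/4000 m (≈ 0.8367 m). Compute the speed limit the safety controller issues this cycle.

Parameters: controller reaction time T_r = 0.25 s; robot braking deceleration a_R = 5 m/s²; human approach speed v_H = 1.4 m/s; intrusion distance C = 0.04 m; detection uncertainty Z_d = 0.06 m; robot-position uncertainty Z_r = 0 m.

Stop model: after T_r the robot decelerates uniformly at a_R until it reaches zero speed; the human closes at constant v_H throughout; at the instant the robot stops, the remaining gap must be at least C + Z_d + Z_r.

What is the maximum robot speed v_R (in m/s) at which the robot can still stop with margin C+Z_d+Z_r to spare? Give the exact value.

v_R_max = 13/20 m/s = 0.6500 m/s

collect terms ⇒ (1/10)·v_R² + (53/100)·v_R + (-1547/4000) = 0
  disc = (53/100)² − 4·(1/10)·(-1547/4000) = 1089/2500 ; √disc = 33/50
  v_R = (−(53/100) + 33/50) / (2·(1/10)) = 13/20 m/s
check:
T_s = v_R/a_R = (13/20)/5 = 0.1300 s
robot covers v_R·T_r = 0.6500·0.2500 = 0.1625 m before braking
braking distance = 0.6500²/(2·5.0000) = 0.0423 m
person approaches 1.4000·(0.2500+0.1300) = 0.5320 m
margins: 0.0400+0.0600+0.0000 = 0.1000 m
sum ≈ 0.1625+0.0423+0.5320+0.1000 ≈ 0.8367 m = S ✓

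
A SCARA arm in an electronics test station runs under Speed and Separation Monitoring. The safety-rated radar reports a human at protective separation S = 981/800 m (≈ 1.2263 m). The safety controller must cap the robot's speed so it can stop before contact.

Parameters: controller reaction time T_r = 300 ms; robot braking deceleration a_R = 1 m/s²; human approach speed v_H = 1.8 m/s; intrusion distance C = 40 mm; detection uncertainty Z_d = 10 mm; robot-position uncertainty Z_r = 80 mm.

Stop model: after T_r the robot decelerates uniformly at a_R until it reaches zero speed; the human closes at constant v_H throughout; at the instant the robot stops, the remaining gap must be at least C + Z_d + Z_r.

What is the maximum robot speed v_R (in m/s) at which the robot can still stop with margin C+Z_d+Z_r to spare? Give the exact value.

v_R_max = 1/4 m/s = 0.2500 m/s

collect terms ⇒ (1/2)·v_R² + (21/10)·v_R + (-89/160) = 0
  disc = (21/10)² − 4·(1/2)·(-89/160) = 2209/400 ; √disc = 47/20
  v_R = (−(21/10) + 47/20) / (2·(1/2)) = 1/4 m/s
check:
stop time T_s = (1/4)/1 = 0.2500 s
reaction-phase robot travel = 0.2500·0.3000 = 0.0750 m
robot covers 0.2500·0.2500 − ½·1.0000·0.2500² = 0.0312 m while stopping
person approaches 1.8000·(0.3000+0.2500) = 0.9900 m
C+Z_d+Z_r = 0.0400+0.0100+0.0800 = 0.1300 m
sum ≈ 0.0750+0.0312+0.9900+0.1300 ≈ 1.2263 m = S ✓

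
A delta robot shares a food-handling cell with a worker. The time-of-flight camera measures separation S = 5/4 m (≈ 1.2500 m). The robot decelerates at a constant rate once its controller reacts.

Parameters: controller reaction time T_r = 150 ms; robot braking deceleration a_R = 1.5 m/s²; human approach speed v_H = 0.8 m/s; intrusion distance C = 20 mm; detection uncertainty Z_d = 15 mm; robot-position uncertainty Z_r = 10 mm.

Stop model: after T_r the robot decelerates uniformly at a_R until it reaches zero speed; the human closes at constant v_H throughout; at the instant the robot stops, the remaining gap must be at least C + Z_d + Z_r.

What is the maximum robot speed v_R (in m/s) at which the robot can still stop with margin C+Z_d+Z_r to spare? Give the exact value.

v_R_max = 21/20 m/s = 1.0500 m/s

collect terms ⇒ (1/3)·v_R² + (41/60)·v_R + (-217/200) = 0
  disc = (41/60)² − 4·(1/3)·(-217/200) = 6889/3600 ; √disc = 83/60
  v_R = (−(41/60) + 83/60) / (2·(1/3)) = 21/20 m/s
check:
stop time T_s = (21/20)/(3/2) = 0.7000 s
robot covers v_R·T_r = 1.0500·0.1500 = 0.1575 m before braking
robot under decel: 1.0500²/(2·1.5000) = 0.3675 m
human closes 0.8000·0.8500 = 0.6800 m
margins: 0.0200+0.0150+0.0100 = 0.0450 m
sum ≈ 0.1575+0.3675+0.6800+0.0450 ≈ 1.2500 m = S ✓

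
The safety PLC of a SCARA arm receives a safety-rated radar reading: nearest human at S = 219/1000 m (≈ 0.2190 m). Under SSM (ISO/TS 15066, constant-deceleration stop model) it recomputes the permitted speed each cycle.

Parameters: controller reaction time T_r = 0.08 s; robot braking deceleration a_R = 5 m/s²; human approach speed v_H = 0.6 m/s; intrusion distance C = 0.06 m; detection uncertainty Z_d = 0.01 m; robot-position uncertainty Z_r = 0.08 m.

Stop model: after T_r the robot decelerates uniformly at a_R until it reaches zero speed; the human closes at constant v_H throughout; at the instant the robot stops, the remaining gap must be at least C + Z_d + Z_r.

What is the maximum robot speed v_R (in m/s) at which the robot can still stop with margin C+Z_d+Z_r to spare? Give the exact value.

collect terms ⇒ (1/10)·v_R² + (1/5)·v_R + (-21/1000) = 0
  disc = (1/5)² − 4·(1/10)·(-21/1000) = 121/2500 ; √disc = 11/50
  v_R = (−(1/5) + 11/50) / (2·(1/10)) = 1/10 m/s
check:
T_s = v_R/a_R = (1/10)/5 = 0.0200 s
reaction-phase robot travel = 0.1000·0.0800 = 0.0080 m
robot under decel: 0.1000²/(2·5.0000) = 0.0010 m
person approaches 0.6000·(0.0800+0.0200) = 0.0600 m
residual clearance needed = 0.0600+0.0100+0.0800 = 0.1500 m
sum ≈ 0.0080+0.0010+0.0600+0.1500 ≈ 0.2190 m = S ✓

v_R_max = 1/10 m/s = 0.1000 m/s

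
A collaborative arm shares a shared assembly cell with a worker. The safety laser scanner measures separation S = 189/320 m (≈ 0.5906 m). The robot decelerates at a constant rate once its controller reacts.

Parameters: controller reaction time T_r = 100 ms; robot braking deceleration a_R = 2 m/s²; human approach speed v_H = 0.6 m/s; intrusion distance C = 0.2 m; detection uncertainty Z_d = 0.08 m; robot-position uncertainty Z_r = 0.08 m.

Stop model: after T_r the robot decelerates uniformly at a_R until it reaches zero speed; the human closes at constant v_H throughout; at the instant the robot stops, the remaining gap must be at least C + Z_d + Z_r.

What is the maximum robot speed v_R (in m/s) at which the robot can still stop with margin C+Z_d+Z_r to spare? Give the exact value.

v_R_max = 7/20 m/s = 0.3500 m/s

quadratic (1/4)·v² + (2/5)·v + (-273/1600) = 0
  disc = (2/5)² − 4·(1/4)·(-273/1600) = 529/1600 ; √disc = 23/40
  v_R = (−(2/5) + 23/40) / (2·(1/4)) = 7/20 m/s
check:
braking lasts T_s = (7/20)/2 = 0.1750 s
reaction-phase robot travel = 0.3500·0.1000 = 0.0350 m
robot covers 0.3500·0.1750 − ½·2.0000·0.1750² = 0.0306 m while stopping
person approaches 0.6000·(0.1000+0.1750) = 0.1650 m
C+Z_d+Z_r = 0.2000+0.0800+0.0800 = 0.3600 m
sum ≈ 0.0350+0.0306+0.1650+0.3600 ≈ 0.5906 m = S ✓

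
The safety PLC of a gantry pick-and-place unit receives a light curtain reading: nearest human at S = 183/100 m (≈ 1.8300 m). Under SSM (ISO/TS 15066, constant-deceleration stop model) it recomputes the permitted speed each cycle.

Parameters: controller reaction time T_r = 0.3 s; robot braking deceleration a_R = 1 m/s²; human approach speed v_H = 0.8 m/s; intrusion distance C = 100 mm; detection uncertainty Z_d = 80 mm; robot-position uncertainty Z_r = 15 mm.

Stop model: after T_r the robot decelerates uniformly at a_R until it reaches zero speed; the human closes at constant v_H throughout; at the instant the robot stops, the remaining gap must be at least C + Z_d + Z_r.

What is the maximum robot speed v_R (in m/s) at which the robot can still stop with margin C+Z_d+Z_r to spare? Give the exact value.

at the boundary: (1/2)·v² + (11/10)·v + (-279/200) = 0
  disc = (11/10)² − 4·(1/2)·(-279/200) = 4 ; √disc = 2
  v_R = (−(11/10) + 2) / (2·(1/2)) = 9/10 m/s
check:
stop time T_s = (9/10)/1 = 0.9000 s
reaction-phase robot travel = 0.9000·0.3000 = 0.2700 m
braking distance = 0.9000²/(2·1.0000) = 0.4050 m
human closes 0.8000·1.2000 = 0.9600 m
C+Z_d+Z_r = 0.1000+0.0800+0.0150 = 0.1950 m
sum ≈ 0.2700+0.4050+0.9600+0.1950 ≈ 1.8300 m = S ✓

v_R_max = 9/10 m/s = 0.9000 m/s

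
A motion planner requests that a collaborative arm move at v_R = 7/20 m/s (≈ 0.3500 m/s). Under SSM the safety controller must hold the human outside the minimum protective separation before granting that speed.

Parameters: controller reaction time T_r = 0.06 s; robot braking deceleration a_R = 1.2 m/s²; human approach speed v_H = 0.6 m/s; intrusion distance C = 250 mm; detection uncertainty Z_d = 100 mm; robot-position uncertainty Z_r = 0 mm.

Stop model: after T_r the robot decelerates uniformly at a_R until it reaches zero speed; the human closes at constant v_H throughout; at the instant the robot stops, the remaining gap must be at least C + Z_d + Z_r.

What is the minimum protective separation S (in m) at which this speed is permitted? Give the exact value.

S_min = 15193/24000 m = 0.6330 m

stop time T_s = (7/20)/(6/5) = 0.2917 s
robot in T_r: 0.3500·0.0600 = 0.0210 m
robot covers 0.3500·0.2917 − ½·1.2000·0.2917² = 0.0510 m while stopping
human over T_r+T_s: 0.6000·(0.0600+0.2917) = 0.2110 m
residual clearance needed = 0.2500+0.1000+0.0000 = 0.3500 m
S_min ≈ 0.0210+0.0510+0.2110+0.3500  ⇒  S_min = 15193/24000 m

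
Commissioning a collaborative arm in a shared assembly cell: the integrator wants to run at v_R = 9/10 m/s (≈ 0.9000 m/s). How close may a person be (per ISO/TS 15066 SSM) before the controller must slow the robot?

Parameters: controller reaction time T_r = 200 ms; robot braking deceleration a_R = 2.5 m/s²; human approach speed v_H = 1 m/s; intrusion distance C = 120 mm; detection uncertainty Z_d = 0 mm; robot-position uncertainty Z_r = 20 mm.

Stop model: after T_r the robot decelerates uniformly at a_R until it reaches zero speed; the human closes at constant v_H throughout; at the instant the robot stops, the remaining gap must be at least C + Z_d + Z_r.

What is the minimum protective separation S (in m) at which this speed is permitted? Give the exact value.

braking lasts T_s = (9/10)/(5/2) = 0.3600 s
robot in T_r: 0.9000·0.2000 = 0.1800 m
robot under decel: 0.9000²/(2·2.5000) = 0.1620 m
person approaches 1.0000·(0.2000+0.3600) = 0.5600 m
margins: 0.1200+0.0000+0.0200 = 0.1400 m
S_min ≈ 0.1800+0.1620+0.5600+0.1400  ⇒  S_min = 521/500 m

S_min = 521/500 m = 1.0420 m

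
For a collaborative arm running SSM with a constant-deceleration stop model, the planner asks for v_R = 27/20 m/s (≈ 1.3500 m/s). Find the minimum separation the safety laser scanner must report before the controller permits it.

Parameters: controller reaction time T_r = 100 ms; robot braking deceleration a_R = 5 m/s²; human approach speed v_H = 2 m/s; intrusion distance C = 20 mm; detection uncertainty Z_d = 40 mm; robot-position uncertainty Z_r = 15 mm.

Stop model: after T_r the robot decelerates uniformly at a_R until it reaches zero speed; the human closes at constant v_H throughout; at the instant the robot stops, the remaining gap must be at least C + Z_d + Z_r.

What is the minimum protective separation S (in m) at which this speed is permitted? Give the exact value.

T_s = v_R/a_R = (27/20)/5 = 0.2700 s
reaction-phase robot travel = 1.3500·0.1000 = 0.1350 m
robot covers 1.3500·0.2700 − ½·5.0000·0.2700² = 0.1822 m while stopping
human over T_r+T_s: 2.0000·(0.1000+0.2700) = 0.7400 m
C+Z_d+Z_r = 0.0200+0.0400+0.0150 = 0.0750 m
S_min ≈ 0.1350+0.1822+0.7400+0.0750  ⇒  S_min = 4529/4000 m

S_min = 4529/4000 m = 1.1322 m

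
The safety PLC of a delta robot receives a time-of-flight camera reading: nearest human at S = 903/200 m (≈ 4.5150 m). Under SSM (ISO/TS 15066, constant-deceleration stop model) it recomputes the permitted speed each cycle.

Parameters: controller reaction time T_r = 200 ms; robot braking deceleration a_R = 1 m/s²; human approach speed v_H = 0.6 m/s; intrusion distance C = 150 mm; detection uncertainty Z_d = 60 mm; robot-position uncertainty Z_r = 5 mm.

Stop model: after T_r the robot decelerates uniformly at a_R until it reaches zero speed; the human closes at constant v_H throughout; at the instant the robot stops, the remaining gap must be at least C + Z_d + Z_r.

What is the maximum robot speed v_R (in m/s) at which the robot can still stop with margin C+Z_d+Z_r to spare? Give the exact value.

quadratic (1/2)·v² + (4/5)·v + (-209/50) = 0
  disc = (4/5)² − 4·(1/2)·(-209/50) = 9 ; √disc = 3
  v_R = (−(4/5) + 3) / (2·(1/2)) = 11/5 m/s
check:
braking lasts T_s = (11/5)/1 = 2.2000 s
robot covers v_R·T_r = 2.2000·0.2000 = 0.4400 m before braking
braking distance = 2.2000²/(2·1.0000) = 2.4200 m
human over T_r+T_s: 0.6000·(0.2000+2.2000) = 1.4400 m
margins: 0.1500+0.0600+0.0050 = 0.2150 m
sum ≈ 0.4400+2.4200+1.4400+0.2150 ≈ 4.5150 m = S ✓

v_R_max = 11/5 m/s = 2.2000 m/s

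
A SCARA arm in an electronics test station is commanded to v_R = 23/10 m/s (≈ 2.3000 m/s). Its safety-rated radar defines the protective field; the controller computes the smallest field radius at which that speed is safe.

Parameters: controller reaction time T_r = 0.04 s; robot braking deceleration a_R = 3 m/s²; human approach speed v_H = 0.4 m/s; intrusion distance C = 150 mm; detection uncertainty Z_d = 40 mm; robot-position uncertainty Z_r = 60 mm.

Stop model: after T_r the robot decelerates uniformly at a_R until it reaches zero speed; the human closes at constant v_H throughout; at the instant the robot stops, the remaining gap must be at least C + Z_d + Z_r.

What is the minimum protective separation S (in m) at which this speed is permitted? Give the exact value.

braking lasts T_s = (23/10)/3 = 0.7667 s
reaction-phase robot travel = 2.3000·0.0400 = 0.0920 m
robot covers 2.3000·0.7667 − ½·3.0000·0.7667² = 0.8817 m while stopping
human over T_r+T_s: 0.4000·(0.0400+0.7667) = 0.3227 m
C+Z_d+Z_r = 0.1500+0.0400+0.0600 = 0.2500 m
S_min ≈ 0.0920+0.8817+0.3227+0.2500  ⇒  S_min = 4639/3000 m

S_min = 4639/3000 m = 1.5463 m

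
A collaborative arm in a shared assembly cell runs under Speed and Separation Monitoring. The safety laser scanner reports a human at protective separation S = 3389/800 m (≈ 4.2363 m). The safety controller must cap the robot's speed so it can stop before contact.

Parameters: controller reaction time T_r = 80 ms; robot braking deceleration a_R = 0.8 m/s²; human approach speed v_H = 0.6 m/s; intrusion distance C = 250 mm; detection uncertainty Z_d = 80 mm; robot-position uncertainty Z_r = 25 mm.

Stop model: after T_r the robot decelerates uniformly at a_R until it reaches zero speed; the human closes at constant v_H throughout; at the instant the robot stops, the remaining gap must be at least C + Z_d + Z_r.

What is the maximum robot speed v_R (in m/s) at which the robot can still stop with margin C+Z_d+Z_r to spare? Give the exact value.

collect terms ⇒ (5/8)·v_R² + (83/100)·v_R + (-15333/4000) = 0
  disc = (83/100)² − 4·(5/8)·(-15333/4000) = 410881/40000 ; √disc = 641/200
  v_R = (−(83/100) + 641/200) / (2·(5/8)) = 19/10 m/s
check:
T_s = v_R/a_R = (19/10)/(4/5) = 2.3750 s
robot in T_r: 1.9000·0.0800 = 0.1520 m
braking distance = 1.9000²/(2·0.8000) = 2.2563 m
human over T_r+T_s: 0.6000·(0.0800+2.3750) = 1.4730 m
residual clearance needed = 0.2500+0.0800+0.0250 = 0.3550 m
sum ≈ 0.1520+2.2563+1.4730+0.3550 ≈ 4.2363 m = S ✓

v_R_max = 19/10 m/s = 1.9000 m/s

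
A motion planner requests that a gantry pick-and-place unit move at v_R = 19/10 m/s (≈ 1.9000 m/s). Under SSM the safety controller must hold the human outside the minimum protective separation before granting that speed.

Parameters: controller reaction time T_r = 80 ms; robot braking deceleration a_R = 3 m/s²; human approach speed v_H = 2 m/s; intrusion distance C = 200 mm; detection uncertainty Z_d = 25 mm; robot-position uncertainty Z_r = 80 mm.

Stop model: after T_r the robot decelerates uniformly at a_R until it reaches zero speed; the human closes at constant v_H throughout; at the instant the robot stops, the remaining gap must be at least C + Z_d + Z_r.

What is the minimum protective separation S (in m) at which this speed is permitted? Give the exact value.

S_min = 932/375 m = 2.4853 m

braking lasts T_s = (19/10)/3 = 0.6333 s
robot in T_r: 1.9000·0.0800 = 0.1520 m
braking distance = 1.9000²/(2·3.0000) = 0.6017 m
human closes 2.0000·0.7133 = 1.4267 m
margins: 0.2000+0.0250+0.0800 = 0.3050 m
S_min ≈ 0.1520+0.6017+1.4267+0.3050  ⇒  S_min = 932/375 m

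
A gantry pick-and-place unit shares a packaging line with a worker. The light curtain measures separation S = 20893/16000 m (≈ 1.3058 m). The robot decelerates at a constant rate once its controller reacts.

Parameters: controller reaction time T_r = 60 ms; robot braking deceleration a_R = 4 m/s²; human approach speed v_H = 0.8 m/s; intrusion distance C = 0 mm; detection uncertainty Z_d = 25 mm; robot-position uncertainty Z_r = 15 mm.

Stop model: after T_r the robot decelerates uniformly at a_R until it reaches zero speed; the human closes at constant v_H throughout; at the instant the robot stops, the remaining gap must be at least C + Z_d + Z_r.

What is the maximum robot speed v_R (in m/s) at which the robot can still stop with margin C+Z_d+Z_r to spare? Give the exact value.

v_R_max = 9/4 m/s = 2.2500 m/s

quadratic (1/8)·v² + (13/50)·v + (-3897/3200) = 0
  disc = (13/50)² − 4·(1/8)·(-3897/3200) = 108241/160000 ; √disc = 329/400
  v_R = (−(13/50) + 329/400) / (2·(1/8)) = 9/4 m/s
check:
T_s = v_R/a_R = (9/4)/4 = 0.5625 s
reaction-phase robot travel = 2.2500·0.0600 = 0.1350 m
robot under decel: 2.2500²/(2·4.0000) = 0.6328 m
person approaches 0.8000·(0.0600+0.5625) = 0.4980 m
residual clearance needed = 0.0000+0.0250+0.0150 = 0.0400 m
sum ≈ 0.1350+0.6328+0.4980+0.0400 ≈ 1.3058 m = S ✓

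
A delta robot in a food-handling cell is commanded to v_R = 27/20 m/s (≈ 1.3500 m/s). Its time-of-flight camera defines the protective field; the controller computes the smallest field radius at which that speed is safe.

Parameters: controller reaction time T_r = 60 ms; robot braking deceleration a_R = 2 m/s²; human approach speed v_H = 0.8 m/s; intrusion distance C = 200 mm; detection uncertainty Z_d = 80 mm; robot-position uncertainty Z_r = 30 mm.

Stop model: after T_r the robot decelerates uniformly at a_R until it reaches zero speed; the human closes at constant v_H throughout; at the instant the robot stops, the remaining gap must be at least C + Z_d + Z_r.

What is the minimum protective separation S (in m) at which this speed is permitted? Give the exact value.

T_s = v_R/a_R = (27/20)/2 = 0.6750 s
robot in T_r: 1.3500·0.0600 = 0.0810 m
braking distance = 1.3500²/(2·2.0000) = 0.4556 m
person approaches 0.8000·(0.0600+0.6750) = 0.5880 m
C+Z_d+Z_r = 0.2000+0.0800+0.0300 = 0.3100 m
S_min ≈ 0.0810+0.4556+0.5880+0.3100  ⇒  S_min = 11477/8000 m

S_min = 11477/8000 m = 1.4346 m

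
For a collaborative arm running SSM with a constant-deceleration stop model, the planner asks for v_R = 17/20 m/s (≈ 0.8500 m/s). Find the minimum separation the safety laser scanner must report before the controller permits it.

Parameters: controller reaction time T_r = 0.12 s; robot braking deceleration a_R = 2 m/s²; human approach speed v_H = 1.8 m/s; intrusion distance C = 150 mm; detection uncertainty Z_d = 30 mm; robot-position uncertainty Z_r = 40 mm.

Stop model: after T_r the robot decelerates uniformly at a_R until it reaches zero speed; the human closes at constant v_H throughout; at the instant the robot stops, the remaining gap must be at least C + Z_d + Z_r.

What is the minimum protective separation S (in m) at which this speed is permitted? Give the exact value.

T_s = v_R/a_R = (17/20)/2 = 0.4250 s
reaction-phase robot travel = 0.8500·0.1200 = 0.1020 m
braking distance = 0.8500²/(2·2.0000) = 0.1806 m
human closes 1.8000·0.5450 = 0.9810 m
residual clearance needed = 0.1500+0.0300+0.0400 = 0.2200 m
S_min ≈ 0.1020+0.1806+0.9810+0.2200  ⇒  S_min = 11869/8000 m

S_min = 11869/8000 m = 1.4836 m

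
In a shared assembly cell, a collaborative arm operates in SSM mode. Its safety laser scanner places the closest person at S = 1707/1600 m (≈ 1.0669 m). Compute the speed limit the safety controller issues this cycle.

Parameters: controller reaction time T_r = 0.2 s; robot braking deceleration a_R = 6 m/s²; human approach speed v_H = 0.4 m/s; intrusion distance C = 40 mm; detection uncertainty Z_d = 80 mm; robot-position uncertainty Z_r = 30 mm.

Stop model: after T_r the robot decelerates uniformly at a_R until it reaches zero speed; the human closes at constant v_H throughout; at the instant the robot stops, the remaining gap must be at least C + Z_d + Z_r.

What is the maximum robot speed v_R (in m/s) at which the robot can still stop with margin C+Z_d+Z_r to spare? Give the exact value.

v_R_max = 39/20 m/s = 1.9500 m/s

collect terms ⇒ (1/12)·v_R² + (4/15)·v_R + (-1339/1600) = 0
  disc = (4/15)² − 4·(1/12)·(-1339/1600) = 5041/14400 ; √disc = 71/120
  v_R = (−(4/15) + 71/120) / (2·(1/12)) = 39/20 m/s
check:
braking lasts T_s = (39/20)/6 = 0.3250 s
robot in T_r: 1.9500·0.2000 = 0.3900 m
braking distance = 1.9500²/(2·6.0000) = 0.3169 m
person approaches 0.4000·(0.2000+0.3250) = 0.2100 m
residual clearance needed = 0.0400+0.0800+0.0300 = 0.1500 m
sum ≈ 0.3900+0.3169+0.2100+0.1500 ≈ 1.0669 m = S ✓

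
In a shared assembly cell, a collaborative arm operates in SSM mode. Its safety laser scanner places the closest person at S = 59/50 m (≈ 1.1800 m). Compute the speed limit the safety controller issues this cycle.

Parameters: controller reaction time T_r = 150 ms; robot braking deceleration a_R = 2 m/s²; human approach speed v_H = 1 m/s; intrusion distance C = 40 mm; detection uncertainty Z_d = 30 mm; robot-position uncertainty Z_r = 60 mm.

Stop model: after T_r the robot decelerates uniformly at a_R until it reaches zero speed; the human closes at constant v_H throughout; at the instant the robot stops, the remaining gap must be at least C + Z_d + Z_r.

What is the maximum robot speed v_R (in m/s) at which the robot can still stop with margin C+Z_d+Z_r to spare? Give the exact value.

collect terms ⇒ (1/4)·v_R² + (13/20)·v_R + (-9/10) = 0
  disc = (13/20)² − 4·(1/4)·(-9/10) = 529/400 ; √disc = 23/20
  v_R = (−(13/20) + 23/20) / (2·(1/4)) = 1 m/s
check:
T_s = v_R/a_R = 1/2 = 0.5000 s
robot in T_r: 1.0000·0.1500 = 0.1500 m
robot covers 1.0000·0.5000 − ½·2.0000·0.5000² = 0.2500 m while stopping
human over T_r+T_s: 1.0000·(0.1500+0.5000) = 0.6500 m
C+Z_d+Z_r = 0.0400+0.0300+0.0600 = 0.1300 m
sum ≈ 0.1500+0.2500+0.6500+0.1300 ≈ 1.1800 m = S ✓

v_R_max = 1 m/s = 1.0000 m/s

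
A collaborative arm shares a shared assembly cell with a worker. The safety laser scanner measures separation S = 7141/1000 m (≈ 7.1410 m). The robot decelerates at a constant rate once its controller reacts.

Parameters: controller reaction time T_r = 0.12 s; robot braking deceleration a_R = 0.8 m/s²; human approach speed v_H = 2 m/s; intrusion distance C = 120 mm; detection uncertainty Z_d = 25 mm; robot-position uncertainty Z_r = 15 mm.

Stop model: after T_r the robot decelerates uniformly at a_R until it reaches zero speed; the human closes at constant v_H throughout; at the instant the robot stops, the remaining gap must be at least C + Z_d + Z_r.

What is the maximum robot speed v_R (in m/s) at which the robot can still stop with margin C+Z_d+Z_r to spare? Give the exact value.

v_R_max = 9/5 m/s = 1.8000 m/s

quadratic (5/8)·v² + (131/50)·v + (-6741/1000) = 0
  disc = (131/50)² − 4·(5/8)·(-6741/1000) = 237169/10000 ; √disc = 487/100
  v_R = (−(131/50) + 487/100) / (2·(5/8)) = 9/5 m/s
check:
T_s = v_R/a_R = (9/5)/(4/5) = 2.2500 s
robot covers v_R·T_r = 1.8000·0.1200 = 0.2160 m before braking
braking distance = 1.8000²/(2·0.8000) = 2.0250 m
human closes 2.0000·2.3700 = 4.7400 m
residual clearance needed = 0.1200+0.0250+0.0150 = 0.1600 m
sum ≈ 0.2160+2.0250+4.7400+0.1600 ≈ 7.1410 m = S ✓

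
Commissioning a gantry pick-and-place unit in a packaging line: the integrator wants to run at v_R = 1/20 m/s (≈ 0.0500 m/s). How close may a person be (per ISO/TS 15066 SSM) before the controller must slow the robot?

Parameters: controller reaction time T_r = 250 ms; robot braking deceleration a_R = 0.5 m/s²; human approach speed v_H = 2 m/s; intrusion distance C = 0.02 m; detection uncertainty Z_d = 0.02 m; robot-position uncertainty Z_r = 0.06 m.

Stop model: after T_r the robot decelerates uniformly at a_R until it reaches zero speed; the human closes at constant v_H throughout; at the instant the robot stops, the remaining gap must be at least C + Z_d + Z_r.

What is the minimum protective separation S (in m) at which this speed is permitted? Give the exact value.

braking lasts T_s = (1/20)/(1/2) = 0.1000 s
reaction-phase robot travel = 0.0500·0.2500 = 0.0125 m
robot under decel: 0.0500²/(2·0.5000) = 0.0025 m
human over T_r+T_s: 2.0000·(0.2500+0.1000) = 0.7000 m
C+Z_d+Z_r = 0.0200+0.0200+0.0600 = 0.1000 m
S_min ≈ 0.0125+0.0025+0.7000+0.1000  ⇒  S_min = 163/200 m

S_min = 163/200 m = 0.8150 m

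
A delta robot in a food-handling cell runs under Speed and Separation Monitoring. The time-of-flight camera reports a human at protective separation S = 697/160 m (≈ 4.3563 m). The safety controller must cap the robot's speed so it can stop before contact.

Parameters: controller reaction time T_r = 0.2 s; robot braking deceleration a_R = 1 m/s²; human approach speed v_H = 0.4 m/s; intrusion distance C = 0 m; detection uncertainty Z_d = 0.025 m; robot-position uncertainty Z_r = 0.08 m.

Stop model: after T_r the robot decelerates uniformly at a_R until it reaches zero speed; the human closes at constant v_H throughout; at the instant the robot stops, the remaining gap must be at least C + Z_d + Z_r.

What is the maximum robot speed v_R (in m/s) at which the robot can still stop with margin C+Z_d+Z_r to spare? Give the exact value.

v_R_max = 47/20 m/s = 2.3500 m/s

quadratic (1/2)·v² + (3/5)·v + (-3337/800) = 0
  disc = (3/5)² − 4·(1/2)·(-3337/800) = 3481/400 ; √disc = 59/20
  v_R = (−(3/5) + 59/20) / (2·(1/2)) = 47/20 m/s
check:
stop time T_s = (47/20)/1 = 2.3500 s
reaction-phase robot travel = 2.3500·0.2000 = 0.4700 m
robot covers 2.3500·2.3500 − ½·1.0000·2.3500² = 2.7612 m while stopping
human closes 0.4000·2.5500 = 1.0200 m
C+Z_d+Z_r = 0.0000+0.0250+0.0800 = 0.1050 m
sum ≈ 0.4700+2.7612+1.0200+0.1050 ≈ 4.3563 m = S ✓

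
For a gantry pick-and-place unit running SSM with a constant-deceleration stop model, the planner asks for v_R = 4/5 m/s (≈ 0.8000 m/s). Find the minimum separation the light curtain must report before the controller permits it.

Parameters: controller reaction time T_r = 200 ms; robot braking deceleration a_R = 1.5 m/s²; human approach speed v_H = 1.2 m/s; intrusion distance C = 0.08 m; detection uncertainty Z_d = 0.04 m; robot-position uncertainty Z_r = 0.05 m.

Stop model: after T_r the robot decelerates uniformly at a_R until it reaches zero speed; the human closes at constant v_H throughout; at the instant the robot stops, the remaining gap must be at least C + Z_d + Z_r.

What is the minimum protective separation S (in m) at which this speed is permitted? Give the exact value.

stop time T_s = (4/5)/(3/2) = 0.5333 s
robot covers v_R·T_r = 0.8000·0.2000 = 0.1600 m before braking
robot covers 0.8000·0.5333 − ½·1.5000·0.5333² = 0.2133 m while stopping
human closes 1.2000·0.7333 = 0.8800 m
margins: 0.0800+0.0400+0.0500 = 0.1700 m
S_min ≈ 0.1600+0.2133+0.8800+0.1700  ⇒  S_min = 427/300 m

S_min = 427/300 m = 1.4233 m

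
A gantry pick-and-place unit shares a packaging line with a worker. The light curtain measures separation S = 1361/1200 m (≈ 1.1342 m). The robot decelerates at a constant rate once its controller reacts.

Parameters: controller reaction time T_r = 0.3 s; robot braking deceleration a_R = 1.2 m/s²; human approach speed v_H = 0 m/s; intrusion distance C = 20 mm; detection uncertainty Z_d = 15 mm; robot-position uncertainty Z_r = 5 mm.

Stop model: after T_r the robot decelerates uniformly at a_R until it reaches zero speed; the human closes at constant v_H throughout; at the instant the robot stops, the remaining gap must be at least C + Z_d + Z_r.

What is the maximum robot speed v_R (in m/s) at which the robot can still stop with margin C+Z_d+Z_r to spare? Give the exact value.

quadratic (5/12)·v² + (3/10)·v + (-1313/1200) = 0
  disc = (3/10)² − 4·(5/12)·(-1313/1200) = 6889/3600 ; √disc = 83/60
  v_R = (−(3/10) + 83/60) / (2·(5/12)) = 13/10 m/s
check:
braking lasts T_s = (13/10)/(6/5) = 1.0833 s
robot covers v_R·T_r = 1.3000·0.3000 = 0.3900 m before braking
robot covers 1.3000·1.0833 − ½·1.2000·1.0833² = 0.7042 m while stopping
person approaches 0.0000·(0.3000+1.0833) = 0.0000 m
residual clearance needed = 0.0200+0.0150+0.0050 = 0.0400 m
sum ≈ 0.3900+0.7042+0.0000+0.0400 ≈ 1.1342 m = S ✓

v_R_max = 13/10 m/s = 1.3000 m/s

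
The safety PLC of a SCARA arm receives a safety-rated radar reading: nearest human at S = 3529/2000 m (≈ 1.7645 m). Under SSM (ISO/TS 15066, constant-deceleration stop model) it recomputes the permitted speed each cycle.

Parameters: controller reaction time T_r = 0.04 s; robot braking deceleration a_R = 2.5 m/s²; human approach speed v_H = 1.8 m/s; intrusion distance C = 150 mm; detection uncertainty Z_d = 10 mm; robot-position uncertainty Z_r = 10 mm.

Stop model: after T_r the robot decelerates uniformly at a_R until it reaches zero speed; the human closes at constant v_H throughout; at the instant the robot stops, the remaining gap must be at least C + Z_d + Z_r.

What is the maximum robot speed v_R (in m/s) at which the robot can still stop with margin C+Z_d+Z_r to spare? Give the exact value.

v_R_max = 29/20 m/s = 1.4500 m/s

collect terms ⇒ (1/5)·v_R² + (19/25)·v_R + (-609/400) = 0
  disc = (19/25)² − 4·(1/5)·(-609/400) = 4489/2500 ; √disc = 67/50
  v_R = (−(19/25) + 67/50) / (2·(1/5)) = 29/20 m/s
check:
stop time T_s = (29/20)/(5/2) = 0.5800 s
reaction-phase robot travel = 1.4500·0.0400 = 0.0580 m
braking distance = 1.4500²/(2·2.5000) = 0.4205 m
human closes 1.8000·0.6200 = 1.1160 m
C+Z_d+Z_r = 0.1500+0.0100+0.0100 = 0.1700 m
sum ≈ 0.0580+0.4205+1.1160+0.1700 ≈ 1.7645 m = S ✓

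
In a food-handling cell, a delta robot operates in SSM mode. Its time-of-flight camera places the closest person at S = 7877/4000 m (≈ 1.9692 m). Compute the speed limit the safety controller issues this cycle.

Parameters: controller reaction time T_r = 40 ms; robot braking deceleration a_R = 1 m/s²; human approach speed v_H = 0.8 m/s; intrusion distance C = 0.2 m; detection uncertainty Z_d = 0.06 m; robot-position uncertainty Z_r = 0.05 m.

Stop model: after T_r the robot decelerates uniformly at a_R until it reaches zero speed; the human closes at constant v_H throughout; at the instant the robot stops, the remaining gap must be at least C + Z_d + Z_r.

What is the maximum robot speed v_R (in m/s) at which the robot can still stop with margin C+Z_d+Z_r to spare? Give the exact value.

quadratic (1/2)·v² + (21/25)·v + (-6509/4000) = 0
  disc = (21/25)² − 4·(1/2)·(-6509/4000) = 39601/10000 ; √disc = 199/100
  v_R = (−(21/25) + 199/100) / (2·(1/2)) = 23/20 m/s
check:
stop time T_s = (23/20)/1 = 1.1500 s
robot covers v_R·T_r = 1.1500·0.0400 = 0.0460 m before braking
robot covers 1.1500·1.1500 − ½·1.0000·1.1500² = 0.6613 m while stopping
human over T_r+T_s: 0.8000·(0.0400+1.1500) = 0.9520 m
residual clearance needed = 0.2000+0.0600+0.0500 = 0.3100 m
sum ≈ 0.0460+0.6613+0.9520+0.3100 ≈ 1.9692 m = S ✓

v_R_max = 23/20 m/s = 1.1500 m/s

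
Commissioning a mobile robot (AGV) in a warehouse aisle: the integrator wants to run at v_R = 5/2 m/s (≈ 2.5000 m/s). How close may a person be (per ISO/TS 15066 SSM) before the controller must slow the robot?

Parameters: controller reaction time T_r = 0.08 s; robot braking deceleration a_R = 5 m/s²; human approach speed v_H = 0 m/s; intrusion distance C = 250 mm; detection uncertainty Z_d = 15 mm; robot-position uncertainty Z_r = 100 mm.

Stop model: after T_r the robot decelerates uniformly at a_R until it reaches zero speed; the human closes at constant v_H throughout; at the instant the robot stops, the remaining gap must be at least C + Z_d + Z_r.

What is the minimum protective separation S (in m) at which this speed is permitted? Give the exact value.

stop time T_s = (5/2)/5 = 0.5000 s
reaction-phase robot travel = 2.5000·0.0800 = 0.2000 m
braking distance = 2.5000²/(2·5.0000) = 0.6250 m
human closes 0.0000·0.5800 = 0.0000 m
margins: 0.2500+0.0150+0.1000 = 0.3650 m
S_min ≈ 0.2000+0.6250+0.0000+0.3650  ⇒  S_min = 119/100 m

S_min = 119/100 m = 1.1900 m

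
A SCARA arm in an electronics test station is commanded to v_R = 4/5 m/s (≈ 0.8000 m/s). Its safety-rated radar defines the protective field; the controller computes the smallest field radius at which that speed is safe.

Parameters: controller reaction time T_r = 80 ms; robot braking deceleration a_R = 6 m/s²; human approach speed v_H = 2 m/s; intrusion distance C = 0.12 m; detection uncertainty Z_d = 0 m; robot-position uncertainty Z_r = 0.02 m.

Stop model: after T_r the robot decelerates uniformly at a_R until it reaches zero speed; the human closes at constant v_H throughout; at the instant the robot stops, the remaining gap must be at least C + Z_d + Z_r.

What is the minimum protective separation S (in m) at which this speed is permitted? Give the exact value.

stop time T_s = (4/5)/6 = 0.1333 s
reaction-phase robot travel = 0.8000·0.0800 = 0.0640 m
robot under decel: 0.8000²/(2·6.0000) = 0.0533 m
person approaches 2.0000·(0.0800+0.1333) = 0.4267 m
C+Z_d+Z_r = 0.1200+0.0000+0.0200 = 0.1400 m
S_min ≈ 0.0640+0.0533+0.4267+0.1400  ⇒  S_min = 171/250 m

S_min = 171/250 m = 0.6840 m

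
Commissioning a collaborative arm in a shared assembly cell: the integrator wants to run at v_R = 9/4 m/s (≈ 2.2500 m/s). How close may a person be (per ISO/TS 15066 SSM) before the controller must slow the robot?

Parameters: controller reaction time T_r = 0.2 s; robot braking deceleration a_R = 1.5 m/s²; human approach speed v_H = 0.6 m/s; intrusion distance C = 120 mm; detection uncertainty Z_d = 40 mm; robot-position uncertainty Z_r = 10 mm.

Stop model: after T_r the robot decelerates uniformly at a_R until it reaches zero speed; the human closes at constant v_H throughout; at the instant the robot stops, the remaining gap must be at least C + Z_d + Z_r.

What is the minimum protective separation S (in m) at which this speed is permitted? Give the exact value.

stop time T_s = (9/4)/(3/2) = 1.5000 s
reaction-phase robot travel = 2.2500·0.2000 = 0.4500 m
robot covers 2.2500·1.5000 − ½·1.5000·1.5000² = 1.6875 m while stopping
human over T_r+T_s: 0.6000·(0.2000+1.5000) = 1.0200 m
C+Z_d+Z_r = 0.1200+0.0400+0.0100 = 0.1700 m
S_min ≈ 0.4500+1.6875+1.0200+0.1700  ⇒  S_min = 1331/400 m

S_min = 1331/400 m = 3.3275 m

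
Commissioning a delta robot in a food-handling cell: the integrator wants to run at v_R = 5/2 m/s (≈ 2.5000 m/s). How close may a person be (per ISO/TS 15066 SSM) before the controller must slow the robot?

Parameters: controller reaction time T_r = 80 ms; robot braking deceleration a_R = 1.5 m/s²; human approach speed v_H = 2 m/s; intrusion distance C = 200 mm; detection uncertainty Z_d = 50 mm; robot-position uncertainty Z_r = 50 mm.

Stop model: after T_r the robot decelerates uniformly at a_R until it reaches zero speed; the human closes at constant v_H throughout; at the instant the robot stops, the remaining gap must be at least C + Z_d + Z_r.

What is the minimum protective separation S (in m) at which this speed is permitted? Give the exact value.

stop time T_s = (5/2)/(3/2) = 1.6667 s
robot in T_r: 2.5000·0.0800 = 0.2000 m
robot covers 2.5000·1.6667 − ½·1.5000·1.6667² = 2.0833 m while stopping
human over T_r+T_s: 2.0000·(0.0800+1.6667) = 3.4933 m
margins: 0.2000+0.0500+0.0500 = 0.3000 m
S_min ≈ 0.2000+2.0833+3.4933+0.3000  ⇒  S_min = 1823/300 m

S_min = 1823/300 m = 6.0767 m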